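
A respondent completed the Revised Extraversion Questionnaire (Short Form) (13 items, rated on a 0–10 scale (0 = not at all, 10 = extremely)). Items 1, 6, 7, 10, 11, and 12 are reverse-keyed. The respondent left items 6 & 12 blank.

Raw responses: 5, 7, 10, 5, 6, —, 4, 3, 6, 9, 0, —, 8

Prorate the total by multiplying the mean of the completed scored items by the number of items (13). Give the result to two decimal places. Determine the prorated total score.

Reverse-coded (reversed = (0+10) − raw = 10 − raw):
  item 1: 10 − 5 = 5
  item 7: 10 − 4 = 6
  item 10: 10 − 9 = 1
  item 11: 10 − 0 = 10
Completed scored items (11 of 13): 5, 7, 10, 5, 6, 6, 3, 6, 1, 10, 8; sum = 67.
Person mean = 67 / 11 ≈ 6.0909
Prorated total = (67 / 11) × 13 = 79.18 (to 2 dp)

79.18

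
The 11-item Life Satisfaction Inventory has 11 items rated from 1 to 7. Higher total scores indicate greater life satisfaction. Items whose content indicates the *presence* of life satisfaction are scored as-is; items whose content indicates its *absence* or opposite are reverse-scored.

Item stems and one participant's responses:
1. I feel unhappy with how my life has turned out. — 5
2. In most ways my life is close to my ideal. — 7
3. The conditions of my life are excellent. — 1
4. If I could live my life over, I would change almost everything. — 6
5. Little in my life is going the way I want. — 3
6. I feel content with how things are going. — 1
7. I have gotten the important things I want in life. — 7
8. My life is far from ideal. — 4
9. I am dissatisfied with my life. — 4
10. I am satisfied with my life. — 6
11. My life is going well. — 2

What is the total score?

42

Items 1, 4, 5, 8, 9 describe the absence/opposite of life satisfaction → reverse-score.
reverse-coded value = 8 − response.
  item 1: 8 − 5 = 3
  item 2: 7
  item 3: 1
  item 4: 8 − 6 = 2
  item 5: 8 − 3 = 5
  item 6: 1
  item 7: 7
  item 8: 8 − 4 = 4
  item 9: 8 − 4 = 4
  item 10: 6
  item 11: 2
Total = 3 + 7 + 1 + 2 + 5 + 1 + 7 + 4 + 4 + 6 + 2 = 42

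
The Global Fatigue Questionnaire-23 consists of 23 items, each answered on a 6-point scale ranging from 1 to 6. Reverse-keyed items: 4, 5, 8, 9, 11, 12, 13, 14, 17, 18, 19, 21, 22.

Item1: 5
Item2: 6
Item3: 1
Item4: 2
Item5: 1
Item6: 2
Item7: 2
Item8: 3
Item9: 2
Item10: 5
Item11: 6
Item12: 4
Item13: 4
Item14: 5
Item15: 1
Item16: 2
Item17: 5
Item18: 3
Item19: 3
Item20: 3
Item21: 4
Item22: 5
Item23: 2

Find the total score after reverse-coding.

73

Reverse-keyed items use 7 − raw:
  item 4: 7 − 2 = 5
  item 5: 7 − 1 = 6
  item 8: 7 − 3 = 4
  item 9: 7 − 2 = 5
  item 11: 7 − 6 = 1
  item 12: 7 − 4 = 3
  item 13: 7 − 4 = 3
  item 14: 7 − 5 = 2
  item 17: 7 − 5 = 2
  item 18: 7 − 3 = 4
  item 19: 7 − 3 = 4
  item 21: 7 − 4 = 3
  item 22: 7 − 5 = 2
Scored responses: 5, 6, 1, 5, 6, 2, 2, 4, 5, 5, 1, 3, 3, 2, 1, 2, 2, 4, 4, 3, 3, 2, 2
Total = 5 + 6 + 1 + 5 + 6 + 2 + 2 + 4 + 5 + 5 + 1 + 3 + 3 + 2 + 1 + 2 + 2 + 4 + 4 + 3 + 3 + 2 + 2 = 73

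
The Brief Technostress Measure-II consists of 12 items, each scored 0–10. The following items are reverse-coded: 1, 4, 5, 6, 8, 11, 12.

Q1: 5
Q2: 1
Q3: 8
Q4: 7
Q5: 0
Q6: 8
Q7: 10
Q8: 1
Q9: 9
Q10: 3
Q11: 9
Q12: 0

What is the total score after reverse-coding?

71

Raw sum = 61. Reverse-coded items: 1, 4, 5, 6, 8, 11, 12; their raw sum = 30.
Each reversal replaces raw with 10 − raw, changing the total by 10 − 2·raw per item.
Total = 61 + 7·10 − 2·30 = 61 + 70 − 60 = 71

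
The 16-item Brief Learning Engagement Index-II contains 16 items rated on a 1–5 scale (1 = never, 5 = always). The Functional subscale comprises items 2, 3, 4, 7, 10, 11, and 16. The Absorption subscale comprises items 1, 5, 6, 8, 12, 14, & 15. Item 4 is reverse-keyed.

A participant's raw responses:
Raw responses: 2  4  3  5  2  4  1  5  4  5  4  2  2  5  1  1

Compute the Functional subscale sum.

19

Functional items: 2, 3, 4, 7, 10, 11, 16.
Of these, item 4 is reverse-keyed; reversed = (1+5) − raw = 6 − raw.
  item 2: 4
  item 3: 3
  item 4: 6 − 5 = 1
  item 7: 1
  item 10: 5
  item 11: 4
  item 16: 1
Sum = 4 + 3 + 1 + 1 + 5 + 4 + 1 = 19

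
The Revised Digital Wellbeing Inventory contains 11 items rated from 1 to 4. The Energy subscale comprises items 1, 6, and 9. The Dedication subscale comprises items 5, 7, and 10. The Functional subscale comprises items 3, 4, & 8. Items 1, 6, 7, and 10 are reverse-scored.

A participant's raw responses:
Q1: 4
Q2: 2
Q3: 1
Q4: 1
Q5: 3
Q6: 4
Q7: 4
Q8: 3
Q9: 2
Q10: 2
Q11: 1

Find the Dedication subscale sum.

Dedication items: 5, 7, 10.
Of these, items 7 & 10 are reverse-scored; on a 1–4 scale, reversed = 5 − raw.
  item 5: 3
  item 7: 5 − 4 = 1
  item 10: 5 − 2 = 3
Sum = 3 + 1 + 3 = 7

7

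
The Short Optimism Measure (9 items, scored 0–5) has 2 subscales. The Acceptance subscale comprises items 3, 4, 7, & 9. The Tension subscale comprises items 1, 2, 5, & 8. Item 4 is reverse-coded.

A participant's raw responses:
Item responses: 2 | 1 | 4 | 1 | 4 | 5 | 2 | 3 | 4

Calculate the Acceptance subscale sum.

Acceptance items: 3, 4, 7, 9.
Of these, item 4 is reverse-coded; reverse-coded value = 5 − response.
  item 3: 4
  item 4: 5 − 1 = 4
  item 7: 2
  item 9: 4
Sum = 4 + 4 + 2 + 4 = 14

14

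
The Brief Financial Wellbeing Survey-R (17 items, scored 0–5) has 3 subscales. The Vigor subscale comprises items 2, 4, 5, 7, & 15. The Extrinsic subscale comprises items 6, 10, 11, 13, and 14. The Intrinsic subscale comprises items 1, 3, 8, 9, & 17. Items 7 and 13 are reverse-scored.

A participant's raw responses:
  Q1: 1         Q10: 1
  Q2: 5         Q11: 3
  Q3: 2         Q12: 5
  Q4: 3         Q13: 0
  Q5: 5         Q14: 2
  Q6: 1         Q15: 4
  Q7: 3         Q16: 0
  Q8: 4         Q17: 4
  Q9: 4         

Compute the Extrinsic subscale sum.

Extrinsic items: 6, 10, 11, 13, 14.
Of these, item 13 is reverse-scored; reversed = (0+5) − raw = 5 − raw.
  item 6: 1
  item 10: 1
  item 11: 3
  item 13: 5 − 0 = 5
  item 14: 2
Sum = 1 + 1 + 3 + 5 + 2 = 12

12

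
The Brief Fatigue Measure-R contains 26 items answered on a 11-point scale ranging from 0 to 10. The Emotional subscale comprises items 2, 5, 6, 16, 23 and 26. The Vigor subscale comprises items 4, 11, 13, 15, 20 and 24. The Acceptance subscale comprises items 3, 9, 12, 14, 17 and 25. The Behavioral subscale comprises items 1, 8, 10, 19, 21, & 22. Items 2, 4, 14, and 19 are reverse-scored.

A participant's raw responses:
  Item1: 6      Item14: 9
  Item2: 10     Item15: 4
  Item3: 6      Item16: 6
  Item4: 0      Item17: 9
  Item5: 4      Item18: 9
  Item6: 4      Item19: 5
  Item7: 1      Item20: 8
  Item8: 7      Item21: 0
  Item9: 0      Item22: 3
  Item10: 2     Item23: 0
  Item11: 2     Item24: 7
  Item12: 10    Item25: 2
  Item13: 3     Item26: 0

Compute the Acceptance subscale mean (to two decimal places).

4.67

Acceptance items: 3, 9, 12, 14, 17, 25.
Of these, item 14 is reverse-scored; reversed = (0+10) − raw = 10 − raw.
  item 3: 6
  item 9: 0
  item 12: 10
  item 14: 10 − 9 = 1
  item 17: 9
  item 25: 2
Sum = 6 + 0 + 10 + 1 + 9 + 2 = 28
Mean = 28 / 6 = 4.67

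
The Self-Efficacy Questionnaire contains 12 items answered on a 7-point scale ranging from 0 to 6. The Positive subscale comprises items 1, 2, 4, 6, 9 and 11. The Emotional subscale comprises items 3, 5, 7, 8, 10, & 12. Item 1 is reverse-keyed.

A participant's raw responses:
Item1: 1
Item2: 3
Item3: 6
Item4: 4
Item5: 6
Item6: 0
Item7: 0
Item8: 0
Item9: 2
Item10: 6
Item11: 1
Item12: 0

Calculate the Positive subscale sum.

Positive items: 1, 2, 4, 6, 9, 11.
Of these, item 1 is reverse-keyed; reversed = (0+6) − raw = 6 − raw.
  item 1: 6 − 1 = 5
  item 2: 3
  item 4: 4
  item 6: 0
  item 9: 2
  item 11: 1
Sum = 5 + 3 + 4 + 0 + 2 + 1 = 15

15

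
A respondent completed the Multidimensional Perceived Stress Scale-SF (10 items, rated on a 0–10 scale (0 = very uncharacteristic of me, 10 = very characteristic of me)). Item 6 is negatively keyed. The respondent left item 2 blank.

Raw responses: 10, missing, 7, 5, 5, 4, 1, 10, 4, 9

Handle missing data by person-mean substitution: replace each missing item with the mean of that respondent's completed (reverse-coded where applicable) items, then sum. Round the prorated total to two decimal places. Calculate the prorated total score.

Reverse-coded (on a 0–10 scale, reversed = 10 − raw):
  item 6: 10 − 4 = 6
Completed scored items (9 of 10): 10, 7, 5, 5, 6, 1, 10, 4, 9; sum = 57.
Person mean = 57 / 9 ≈ 6.3333
Prorated total = (57 / 9) × 10 = 63.33 (to 2 dp)

63.33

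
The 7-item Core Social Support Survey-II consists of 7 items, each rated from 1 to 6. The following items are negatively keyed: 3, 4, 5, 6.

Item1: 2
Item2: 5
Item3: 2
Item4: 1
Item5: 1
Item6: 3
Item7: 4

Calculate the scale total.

32

Raw sum = 18. Negatively keyed items: 3, 4, 5, 6; their raw sum = 7.
Each reversal replaces raw with 7 − raw, changing the total by 7 − 2·raw per item.
Total = 18 + 4·7 − 2·7 = 18 + 28 − 14 = 32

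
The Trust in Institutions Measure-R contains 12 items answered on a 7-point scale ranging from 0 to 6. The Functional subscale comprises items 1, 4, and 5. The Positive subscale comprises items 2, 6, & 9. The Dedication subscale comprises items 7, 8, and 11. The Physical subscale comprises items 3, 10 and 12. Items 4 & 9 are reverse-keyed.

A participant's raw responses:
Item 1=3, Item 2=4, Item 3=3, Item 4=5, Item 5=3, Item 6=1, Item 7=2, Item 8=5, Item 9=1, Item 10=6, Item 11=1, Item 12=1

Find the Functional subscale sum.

Functional items: 1, 4, 5.
Of these, item 4 is reverse-keyed; reverse-coded value = 6 − response.
  item 1: 3
  item 4: 6 − 5 = 1
  item 5: 3
Sum = 3 + 1 + 3 = 7

7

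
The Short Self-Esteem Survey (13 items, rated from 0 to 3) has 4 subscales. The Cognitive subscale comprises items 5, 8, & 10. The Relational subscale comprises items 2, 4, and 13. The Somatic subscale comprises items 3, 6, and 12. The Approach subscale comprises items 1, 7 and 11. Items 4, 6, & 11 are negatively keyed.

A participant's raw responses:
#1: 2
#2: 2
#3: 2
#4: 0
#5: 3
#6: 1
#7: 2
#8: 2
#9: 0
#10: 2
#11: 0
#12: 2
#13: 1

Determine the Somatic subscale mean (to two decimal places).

Somatic items: 3, 6, 12.
Of these, item 6 is negatively keyed; reversed = (0+3) − raw = 3 − raw.
  item 3: 2
  item 6: 3 − 1 = 2
  item 12: 2
Sum = 2 + 2 + 2 = 6
Mean = 6 / 3 = 2.00

2.00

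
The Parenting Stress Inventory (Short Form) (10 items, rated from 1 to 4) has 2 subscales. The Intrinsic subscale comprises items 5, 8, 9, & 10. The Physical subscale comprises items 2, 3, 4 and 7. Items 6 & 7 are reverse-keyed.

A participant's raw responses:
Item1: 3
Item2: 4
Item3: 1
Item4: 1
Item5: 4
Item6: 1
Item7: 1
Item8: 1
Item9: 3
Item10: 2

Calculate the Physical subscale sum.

Physical items: 2, 3, 4, 7.
Of these, item 7 is reverse-keyed; reversed = (1+4) − raw = 5 − raw.
  item 2: 4
  item 3: 1
  item 4: 1
  item 7: 5 − 1 = 4
Sum = 4 + 1 + 1 + 4 = 10

10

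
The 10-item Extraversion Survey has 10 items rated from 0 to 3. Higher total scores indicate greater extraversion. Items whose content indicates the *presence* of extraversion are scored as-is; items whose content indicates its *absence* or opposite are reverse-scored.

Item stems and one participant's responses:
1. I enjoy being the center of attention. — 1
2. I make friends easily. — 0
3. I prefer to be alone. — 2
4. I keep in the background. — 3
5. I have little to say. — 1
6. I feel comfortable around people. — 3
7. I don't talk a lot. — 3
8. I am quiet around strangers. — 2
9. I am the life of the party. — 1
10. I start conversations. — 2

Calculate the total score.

Items 3, 4, 5, 7, 8 describe the absence/opposite of extraversion → reverse-score.
reversed = (0+3) − raw = 3 − raw.
  item 1: 1
  item 2: 0
  item 3: 3 − 2 = 1
  item 4: 3 − 3 = 0
  item 5: 3 − 1 = 2
  item 6: 3
  item 7: 3 − 3 = 0
  item 8: 3 − 2 = 1
  item 9: 1
  item 10: 2
Total = 1 + 0 + 1 + 0 + 2 + 3 + 0 + 1 + 1 + 2 = 11

11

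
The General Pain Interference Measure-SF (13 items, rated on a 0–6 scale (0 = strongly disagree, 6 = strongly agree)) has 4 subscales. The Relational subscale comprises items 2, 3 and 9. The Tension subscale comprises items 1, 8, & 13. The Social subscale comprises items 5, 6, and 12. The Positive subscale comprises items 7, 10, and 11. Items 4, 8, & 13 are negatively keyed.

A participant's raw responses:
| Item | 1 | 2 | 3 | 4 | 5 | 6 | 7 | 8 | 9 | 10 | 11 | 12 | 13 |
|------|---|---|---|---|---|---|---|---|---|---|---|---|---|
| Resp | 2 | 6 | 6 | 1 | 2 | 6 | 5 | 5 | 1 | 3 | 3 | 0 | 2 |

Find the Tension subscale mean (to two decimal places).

Tension items: 1, 8, 13.
Of these, items 8 and 13 are negatively keyed; on a 0–6 scale, reversed = 6 − raw.
  item 1: 2
  item 8: 6 − 5 = 1
  item 13: 6 − 2 = 4
Sum = 2 + 1 + 4 = 7
Mean = 7 / 3 = 2.33

2.33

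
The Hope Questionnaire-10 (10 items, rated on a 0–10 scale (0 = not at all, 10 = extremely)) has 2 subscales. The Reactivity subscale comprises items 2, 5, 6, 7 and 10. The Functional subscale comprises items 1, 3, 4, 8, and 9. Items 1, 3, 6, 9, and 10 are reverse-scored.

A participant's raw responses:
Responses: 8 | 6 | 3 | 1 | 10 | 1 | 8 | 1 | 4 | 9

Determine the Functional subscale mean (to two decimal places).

3.40

Functional items: 1, 3, 4, 8, 9.
Of these, items 1, 3, and 9 are reverse-scored; reversed = (0+10) − raw = 10 − raw.
  item 1: 10 − 8 = 2
  item 3: 10 − 3 = 7
  item 4: 1
  item 8: 1
  item 9: 10 − 4 = 6
Sum = 2 + 7 + 1 + 1 + 6 = 17
Mean = 17 / 5 = 3.40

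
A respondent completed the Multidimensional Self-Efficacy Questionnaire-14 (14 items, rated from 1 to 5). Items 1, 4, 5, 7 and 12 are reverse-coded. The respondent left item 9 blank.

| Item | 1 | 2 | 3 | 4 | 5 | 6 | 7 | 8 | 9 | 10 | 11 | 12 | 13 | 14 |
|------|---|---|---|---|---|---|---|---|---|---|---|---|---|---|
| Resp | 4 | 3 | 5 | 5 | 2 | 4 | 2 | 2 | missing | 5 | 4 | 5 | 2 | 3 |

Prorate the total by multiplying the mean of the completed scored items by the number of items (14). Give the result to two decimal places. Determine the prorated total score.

Reverse-coded (on a 1–5 scale, reversed = 6 − raw):
  item 1: 6 − 4 = 2
  item 4: 6 − 5 = 1
  item 5: 6 − 2 = 4
  item 7: 6 − 2 = 4
  item 12: 6 − 5 = 1
Completed scored items (13 of 14): 2, 3, 5, 1, 4, 4, 4, 2, 5, 4, 1, 2, 3; sum = 40.
Person mean = 40 / 13 ≈ 3.0769
Prorated total = (40 / 13) × 14 = 43.08 (to 2 dp)

43.08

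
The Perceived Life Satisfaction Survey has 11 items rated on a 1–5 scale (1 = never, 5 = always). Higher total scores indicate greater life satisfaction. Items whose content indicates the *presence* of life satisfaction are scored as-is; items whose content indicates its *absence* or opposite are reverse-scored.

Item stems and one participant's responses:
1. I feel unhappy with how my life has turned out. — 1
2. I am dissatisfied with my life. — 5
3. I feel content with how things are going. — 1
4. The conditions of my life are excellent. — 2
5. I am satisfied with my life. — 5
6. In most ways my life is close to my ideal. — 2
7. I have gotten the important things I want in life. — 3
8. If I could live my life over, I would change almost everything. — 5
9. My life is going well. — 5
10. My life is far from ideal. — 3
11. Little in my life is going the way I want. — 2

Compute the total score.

32

Items 1, 2, 8, 10, 11 describe the absence/opposite of life satisfaction → reverse-score.
reversed = (1+5) − raw = 6 − raw.
  item 1: 6 − 1 = 5
  item 2: 6 − 5 = 1
  item 3: 1
  item 4: 2
  item 5: 5
  item 6: 2
  item 7: 3
  item 8: 6 − 5 = 1
  item 9: 5
  item 10: 6 − 3 = 3
  item 11: 6 − 2 = 4
Total = 5 + 1 + 1 + 2 + 5 + 2 + 3 + 1 + 5 + 3 + 4 = 32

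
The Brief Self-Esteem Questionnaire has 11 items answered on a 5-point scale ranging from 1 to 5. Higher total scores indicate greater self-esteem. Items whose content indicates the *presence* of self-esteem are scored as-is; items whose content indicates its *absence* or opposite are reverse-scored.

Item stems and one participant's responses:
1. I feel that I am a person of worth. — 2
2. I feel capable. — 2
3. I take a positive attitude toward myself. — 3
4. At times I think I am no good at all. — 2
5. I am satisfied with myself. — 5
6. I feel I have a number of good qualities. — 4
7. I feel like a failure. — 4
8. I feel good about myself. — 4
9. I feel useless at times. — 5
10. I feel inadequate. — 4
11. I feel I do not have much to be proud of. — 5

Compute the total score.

Items 4, 7, 9, 10, 11 describe the absence/opposite of self-esteem → reverse-score.
reversed = (1+5) − raw = 6 − raw.
  item 1: 2
  item 2: 2
  item 3: 3
  item 4: 6 − 2 = 4
  item 5: 5
  item 6: 4
  item 7: 6 − 4 = 2
  item 8: 4
  item 9: 6 − 5 = 1
  item 10: 6 − 4 = 2
  item 11: 6 − 5 = 1
Total = 2 + 2 + 3 + 4 + 5 + 4 + 2 + 4 + 1 + 2 + 1 = 30

30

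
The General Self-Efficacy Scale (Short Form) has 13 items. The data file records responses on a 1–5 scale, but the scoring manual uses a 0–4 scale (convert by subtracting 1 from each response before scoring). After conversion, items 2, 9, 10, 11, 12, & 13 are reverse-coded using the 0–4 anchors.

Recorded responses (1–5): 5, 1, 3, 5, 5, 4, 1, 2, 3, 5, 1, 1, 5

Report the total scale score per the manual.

Convert to 0–4: 4, 0, 2, 4, 4, 3, 0, 1, 2, 4, 0, 0, 4
Reverse-coded (reverse-coded value = 4 − response):
  item 2: 4 − 0 = 4
  item 9: 4 − 2 = 2
  item 10: 4 − 4 = 0
  item 11: 4 − 0 = 4
  item 12: 4 − 0 = 4
  item 13: 4 − 4 = 0
Scored: 4, 4, 2, 4, 4, 3, 0, 1, 2, 0, 4, 4, 0
Total = 32

32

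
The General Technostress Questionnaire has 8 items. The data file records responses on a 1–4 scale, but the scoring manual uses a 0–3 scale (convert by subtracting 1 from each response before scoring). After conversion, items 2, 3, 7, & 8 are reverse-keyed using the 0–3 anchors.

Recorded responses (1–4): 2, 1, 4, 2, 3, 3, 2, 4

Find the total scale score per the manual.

11

Convert to 0–3: 1, 0, 3, 1, 2, 2, 1, 3
Reverse-coded (reversed = (0+3) − raw = 3 − raw):
  item 2: 3 − 0 = 3
  item 3: 3 − 3 = 0
  item 7: 3 − 1 = 2
  item 8: 3 − 3 = 0
Scored: 1, 3, 0, 1, 2, 2, 2, 0
Total = 11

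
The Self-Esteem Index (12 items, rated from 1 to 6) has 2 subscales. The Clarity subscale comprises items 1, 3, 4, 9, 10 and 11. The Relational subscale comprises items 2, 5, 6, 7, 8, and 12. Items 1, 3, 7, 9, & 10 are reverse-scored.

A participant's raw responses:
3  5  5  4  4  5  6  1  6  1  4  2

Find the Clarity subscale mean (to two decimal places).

Clarity items: 1, 3, 4, 9, 10, 11.
Of these, items 1, 3, 9, & 10 are reverse-scored; on a 1–6 scale, reversed = 7 − raw.
  item 1: 7 − 3 = 4
  item 3: 7 − 5 = 2
  item 4: 4
  item 9: 7 − 6 = 1
  item 10: 7 − 1 = 6
  item 11: 4
Sum = 4 + 2 + 4 + 1 + 6 + 4 = 21
Mean = 21 / 6 = 3.50

3.50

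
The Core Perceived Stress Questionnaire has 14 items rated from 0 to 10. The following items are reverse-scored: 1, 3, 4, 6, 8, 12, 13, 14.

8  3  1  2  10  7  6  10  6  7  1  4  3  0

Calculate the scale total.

Reverse-scored items use 10 − raw:
  item 1: 10 − 8 = 2
  item 3: 10 − 1 = 9
  item 4: 10 − 2 = 8
  item 6: 10 − 7 = 3
  item 8: 10 − 10 = 0
  item 12: 10 − 4 = 6
  item 13: 10 − 3 = 7
  item 14: 10 − 0 = 10
After reverse-coding: 2, 3, 9, 8, 10, 3, 6, 0, 6, 7, 1, 6, 7, 10
Total = 2 + 3 + 9 + 8 + 10 + 3 + 6 + 0 + 6 + 7 + 1 + 6 + 7 + 10 = 78

78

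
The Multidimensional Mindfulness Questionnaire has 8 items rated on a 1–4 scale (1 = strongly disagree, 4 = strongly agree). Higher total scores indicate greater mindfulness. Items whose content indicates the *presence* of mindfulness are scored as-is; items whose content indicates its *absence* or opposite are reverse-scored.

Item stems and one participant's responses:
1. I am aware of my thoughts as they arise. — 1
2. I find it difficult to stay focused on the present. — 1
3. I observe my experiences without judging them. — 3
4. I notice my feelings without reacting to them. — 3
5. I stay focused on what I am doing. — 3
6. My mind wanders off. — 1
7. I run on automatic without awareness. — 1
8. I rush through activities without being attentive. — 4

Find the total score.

23

Items 2, 6, 7, 8 describe the absence/opposite of mindfulness → reverse-score.
reverse-coded value = 5 − response.
  item 1: 1
  item 2: 5 − 1 = 4
  item 3: 3
  item 4: 3
  item 5: 3
  item 6: 5 − 1 = 4
  item 7: 5 − 1 = 4
  item 8: 5 − 4 = 1
Total = 1 + 4 + 3 + 3 + 3 + 4 + 4 + 1 = 23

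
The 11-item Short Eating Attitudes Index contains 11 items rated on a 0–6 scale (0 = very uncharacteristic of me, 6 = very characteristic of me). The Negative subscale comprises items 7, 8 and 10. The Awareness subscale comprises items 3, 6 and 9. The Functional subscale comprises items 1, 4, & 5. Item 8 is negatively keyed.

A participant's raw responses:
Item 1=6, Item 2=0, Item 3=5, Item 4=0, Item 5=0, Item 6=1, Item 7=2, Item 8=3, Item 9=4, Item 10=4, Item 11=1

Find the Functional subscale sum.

Functional items: 1, 4, 5.
  item 1: 6
  item 4: 0
  item 5: 0
Sum = 6 + 0 + 0 = 6

6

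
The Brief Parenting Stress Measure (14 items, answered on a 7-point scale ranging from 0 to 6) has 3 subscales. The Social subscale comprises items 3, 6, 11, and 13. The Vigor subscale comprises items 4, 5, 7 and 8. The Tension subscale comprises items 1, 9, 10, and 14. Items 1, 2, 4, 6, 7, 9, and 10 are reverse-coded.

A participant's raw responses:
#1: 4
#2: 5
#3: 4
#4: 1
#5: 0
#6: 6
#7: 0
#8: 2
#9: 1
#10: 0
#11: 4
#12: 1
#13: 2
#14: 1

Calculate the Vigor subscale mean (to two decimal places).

3.25

Vigor items: 4, 5, 7, 8.
Of these, items 4 & 7 are reverse-coded; reverse-coded value = 6 − response.
  item 4: 6 − 1 = 5
  item 5: 0
  item 7: 6 − 0 = 6
  item 8: 2
Sum = 5 + 0 + 6 + 2 = 13
Mean = 13 / 4 = 3.25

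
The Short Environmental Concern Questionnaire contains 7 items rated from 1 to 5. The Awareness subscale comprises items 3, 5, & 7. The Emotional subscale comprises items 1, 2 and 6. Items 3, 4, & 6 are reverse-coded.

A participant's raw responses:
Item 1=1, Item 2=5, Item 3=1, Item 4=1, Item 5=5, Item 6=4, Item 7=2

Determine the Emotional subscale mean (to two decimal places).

2.67

Emotional items: 1, 2, 6.
Of these, item 6 is reverse-coded; on a 1–5 scale, reversed = 6 − raw.
  item 1: 1
  item 2: 5
  item 6: 6 − 4 = 2
Sum = 1 + 5 + 2 = 8
Mean = 8 / 3 = 2.67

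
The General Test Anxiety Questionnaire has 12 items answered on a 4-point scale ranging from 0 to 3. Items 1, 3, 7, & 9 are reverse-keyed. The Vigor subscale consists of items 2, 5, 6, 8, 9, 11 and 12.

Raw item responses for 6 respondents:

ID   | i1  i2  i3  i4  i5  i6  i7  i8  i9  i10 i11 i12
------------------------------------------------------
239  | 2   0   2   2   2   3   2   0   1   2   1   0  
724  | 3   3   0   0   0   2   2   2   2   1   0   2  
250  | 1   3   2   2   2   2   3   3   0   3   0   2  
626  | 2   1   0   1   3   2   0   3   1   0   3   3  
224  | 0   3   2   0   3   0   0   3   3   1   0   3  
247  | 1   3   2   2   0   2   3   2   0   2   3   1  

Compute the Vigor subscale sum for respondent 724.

10

Respondent 724 raw: 3, 3, 0, 0, 0, 2, 2, 2, 2, 1, 0, 2.
Vigor items: 2, 5, 6, 8, 9, 11, 12.
Reverse-coded (reversed = (0+3) − raw = 3 − raw):
  item 2: 3
  item 5: 0
  item 6: 2
  item 8: 2
  item 9: 3 − 2 = 1
  item 11: 0
  item 12: 2
Sum = 3 + 0 + 2 + 2 + 1 + 0 + 2 = 10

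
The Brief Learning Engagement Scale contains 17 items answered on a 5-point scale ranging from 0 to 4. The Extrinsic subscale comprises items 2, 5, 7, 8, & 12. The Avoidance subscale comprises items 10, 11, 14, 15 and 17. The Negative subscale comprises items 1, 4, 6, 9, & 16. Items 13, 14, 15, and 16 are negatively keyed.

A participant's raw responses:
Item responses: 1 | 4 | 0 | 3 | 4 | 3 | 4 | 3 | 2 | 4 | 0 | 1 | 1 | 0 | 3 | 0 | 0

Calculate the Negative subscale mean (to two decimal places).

2.60

Negative items: 1, 4, 6, 9, 16.
Of these, item 16 is negatively keyed; reversed = (0+4) − raw = 4 − raw.
  item 1: 1
  item 4: 3
  item 6: 3
  item 9: 2
  item 16: 4 − 0 = 4
Sum = 1 + 3 + 3 + 2 + 4 = 13
Mean = 13 / 5 = 2.60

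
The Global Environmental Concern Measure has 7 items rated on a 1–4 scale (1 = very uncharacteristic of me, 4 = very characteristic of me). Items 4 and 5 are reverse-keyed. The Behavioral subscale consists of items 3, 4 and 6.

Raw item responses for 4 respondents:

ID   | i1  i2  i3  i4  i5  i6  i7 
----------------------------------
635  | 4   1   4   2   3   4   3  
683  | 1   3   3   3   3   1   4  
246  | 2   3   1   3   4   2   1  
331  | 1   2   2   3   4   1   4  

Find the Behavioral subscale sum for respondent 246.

Respondent 246 raw: 2, 3, 1, 3, 4, 2, 1.
Behavioral items: 3, 4, 6.
Reverse-coded (reverse-coded value = 5 − response):
  item 3: 1
  item 4: 5 − 3 = 2
  item 6: 2
Sum = 1 + 2 + 2 = 5

5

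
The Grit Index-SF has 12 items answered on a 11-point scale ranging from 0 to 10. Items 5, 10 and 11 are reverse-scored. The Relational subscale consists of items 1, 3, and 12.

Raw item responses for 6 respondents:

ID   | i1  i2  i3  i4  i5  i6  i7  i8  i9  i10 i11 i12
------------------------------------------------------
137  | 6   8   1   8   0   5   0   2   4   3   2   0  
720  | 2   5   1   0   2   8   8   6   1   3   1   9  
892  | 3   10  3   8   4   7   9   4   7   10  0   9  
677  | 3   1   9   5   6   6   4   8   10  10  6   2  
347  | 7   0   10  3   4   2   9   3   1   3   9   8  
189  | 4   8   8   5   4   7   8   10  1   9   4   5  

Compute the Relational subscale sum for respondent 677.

14

Respondent 677 raw: 3, 1, 9, 5, 6, 6, 4, 8, 10, 10, 6, 2.
Relational items: 1, 3, 12.
Reverse-coded (reversed = (0+10) − raw = 10 − raw):
  item 1: 3
  item 3: 9
  item 12: 2
Sum = 3 + 9 + 2 = 14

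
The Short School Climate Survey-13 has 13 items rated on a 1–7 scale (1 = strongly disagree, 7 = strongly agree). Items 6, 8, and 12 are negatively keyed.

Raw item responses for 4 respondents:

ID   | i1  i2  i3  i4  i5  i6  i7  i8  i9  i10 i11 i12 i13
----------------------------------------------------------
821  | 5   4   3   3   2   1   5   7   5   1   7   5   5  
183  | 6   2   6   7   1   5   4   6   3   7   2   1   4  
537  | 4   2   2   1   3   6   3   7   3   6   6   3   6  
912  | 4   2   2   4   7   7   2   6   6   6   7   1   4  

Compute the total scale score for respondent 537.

44

Respondent 537 raw: 4, 2, 2, 1, 3, 6, 3, 7, 3, 6, 6, 3, 6.
Reverse-coded (on a 1–7 scale, reversed = 8 − raw):
  item 1: 4
  item 2: 2
  item 3: 2
  item 4: 1
  item 5: 3
  item 6: 8 − 6 = 2
  item 7: 3
  item 8: 8 − 7 = 1
  item 9: 3
  item 10: 6
  item 11: 6
  item 12: 8 − 3 = 5
  item 13: 6
Sum = 4 + 2 + 2 + 1 + 3 + 2 + 3 + 1 + 3 + 6 + 6 + 5 + 6 = 44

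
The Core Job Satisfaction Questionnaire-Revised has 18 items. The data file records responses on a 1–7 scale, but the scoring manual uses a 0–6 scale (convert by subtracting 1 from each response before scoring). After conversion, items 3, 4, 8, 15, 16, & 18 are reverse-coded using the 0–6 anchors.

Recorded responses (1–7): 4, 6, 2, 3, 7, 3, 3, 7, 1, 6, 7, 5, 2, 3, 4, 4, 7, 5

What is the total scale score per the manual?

59

Convert to 0–6: 3, 5, 1, 2, 6, 2, 2, 6, 0, 5, 6, 4, 1, 2, 3, 3, 6, 4
Reverse-coded (on a 0–6 scale, reversed = 6 − raw):
  item 3: 6 − 1 = 5
  item 4: 6 − 2 = 4
  item 8: 6 − 6 = 0
  item 15: 6 − 3 = 3
  item 16: 6 − 3 = 3
  item 18: 6 − 4 = 2
Scored: 3, 5, 5, 4, 6, 2, 2, 0, 0, 5, 6, 4, 1, 2, 3, 3, 6, 2
Total = 59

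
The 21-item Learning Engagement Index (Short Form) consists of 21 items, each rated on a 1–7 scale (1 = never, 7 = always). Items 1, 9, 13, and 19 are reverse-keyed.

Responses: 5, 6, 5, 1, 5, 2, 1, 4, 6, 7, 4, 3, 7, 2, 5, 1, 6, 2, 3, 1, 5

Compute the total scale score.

Reversing items 1, 9, 13, and 19 with 8 − raw:
Total = (8−5) + 6 + 5 + 1 + 5 + 2 + 1 + 4 + (8−6) + 7 + 4 + 3 + (8−7) + 2 + 5 + 1 + 6 + 2 + (8−3) + 1 + 5
      = 3 + 6 + 5 + 1 + 5 + 2 + 1 + 4 + 2 + 7 + 4 + 3 + 1 + 2 + 5 + 1 + 6 + 2 + 5 + 1 + 5 = 71

71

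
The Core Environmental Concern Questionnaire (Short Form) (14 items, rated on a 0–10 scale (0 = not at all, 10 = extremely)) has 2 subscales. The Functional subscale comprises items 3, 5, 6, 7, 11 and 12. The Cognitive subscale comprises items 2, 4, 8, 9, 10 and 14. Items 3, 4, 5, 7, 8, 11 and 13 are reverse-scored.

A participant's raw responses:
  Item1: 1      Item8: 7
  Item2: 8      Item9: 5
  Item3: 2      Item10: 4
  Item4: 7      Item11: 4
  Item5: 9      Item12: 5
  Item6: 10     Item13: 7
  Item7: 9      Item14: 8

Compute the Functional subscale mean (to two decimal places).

5.17

Functional items: 3, 5, 6, 7, 11, 12.
Of these, items 3, 5, 7, and 11 are reverse-scored; reversed = (0+10) − raw = 10 − raw.
  item 3: 10 − 2 = 8
  item 5: 10 − 9 = 1
  item 6: 10
  item 7: 10 − 9 = 1
  item 11: 10 − 4 = 6
  item 12: 5
Sum = 8 + 1 + 10 + 1 + 6 + 5 = 31
Mean = 31 / 6 = 5.17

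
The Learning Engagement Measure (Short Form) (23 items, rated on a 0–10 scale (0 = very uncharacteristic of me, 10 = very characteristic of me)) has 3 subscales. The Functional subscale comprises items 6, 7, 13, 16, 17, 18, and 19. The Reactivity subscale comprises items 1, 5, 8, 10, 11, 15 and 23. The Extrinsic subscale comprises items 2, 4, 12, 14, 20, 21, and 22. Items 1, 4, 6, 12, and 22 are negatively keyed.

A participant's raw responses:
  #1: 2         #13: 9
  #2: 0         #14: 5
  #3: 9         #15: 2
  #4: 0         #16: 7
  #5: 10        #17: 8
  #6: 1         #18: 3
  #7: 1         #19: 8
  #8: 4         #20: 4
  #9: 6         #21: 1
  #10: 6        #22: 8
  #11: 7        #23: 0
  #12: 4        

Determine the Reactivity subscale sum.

Reactivity items: 1, 5, 8, 10, 11, 15, 23.
Of these, item 1 is negatively keyed; on a 0–10 scale, reversed = 10 − raw.
  item 1: 10 − 2 = 8
  item 5: 10
  item 8: 4
  item 10: 6
  item 11: 7
  item 15: 2
  item 23: 0
Sum = 8 + 10 + 4 + 6 + 7 + 2 + 0 = 37

37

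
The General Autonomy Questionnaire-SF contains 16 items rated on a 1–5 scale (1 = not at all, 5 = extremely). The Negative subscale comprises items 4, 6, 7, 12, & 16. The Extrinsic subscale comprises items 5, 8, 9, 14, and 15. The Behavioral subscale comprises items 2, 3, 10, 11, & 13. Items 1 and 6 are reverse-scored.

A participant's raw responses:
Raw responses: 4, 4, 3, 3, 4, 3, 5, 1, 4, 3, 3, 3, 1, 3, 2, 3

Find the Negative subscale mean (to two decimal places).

3.40

Negative items: 4, 6, 7, 12, 16.
Of these, item 6 is reverse-scored; reversed = (1+5) − raw = 6 − raw.
  item 4: 3
  item 6: 6 − 3 = 3
  item 7: 5
  item 12: 3
  item 16: 3
Sum = 3 + 3 + 5 + 3 + 3 = 17
Mean = 17 / 5 = 3.40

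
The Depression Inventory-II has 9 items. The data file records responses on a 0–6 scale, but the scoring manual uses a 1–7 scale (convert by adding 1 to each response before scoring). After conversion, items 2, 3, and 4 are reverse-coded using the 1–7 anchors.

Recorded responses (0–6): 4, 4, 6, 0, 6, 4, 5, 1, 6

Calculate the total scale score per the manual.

43

Convert to 1–7: 5, 5, 7, 1, 7, 5, 6, 2, 7
Reverse-coded (reversed = (1+7) − raw = 8 − raw):
  item 2: 8 − 5 = 3
  item 3: 8 − 7 = 1
  item 4: 8 − 1 = 7
Scored: 5, 3, 1, 7, 7, 5, 6, 2, 7
Total = 43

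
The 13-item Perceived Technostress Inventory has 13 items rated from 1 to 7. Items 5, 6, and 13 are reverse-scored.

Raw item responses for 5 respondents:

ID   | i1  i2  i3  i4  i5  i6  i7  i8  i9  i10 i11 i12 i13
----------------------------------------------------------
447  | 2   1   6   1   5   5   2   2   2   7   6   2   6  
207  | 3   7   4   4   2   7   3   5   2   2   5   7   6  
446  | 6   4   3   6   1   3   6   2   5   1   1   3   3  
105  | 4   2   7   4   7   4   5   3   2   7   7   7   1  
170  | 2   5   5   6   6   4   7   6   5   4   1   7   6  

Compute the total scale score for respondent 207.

51

Respondent 207 raw: 3, 7, 4, 4, 2, 7, 3, 5, 2, 2, 5, 7, 6.
Reverse-coded (on a 1–7 scale, reversed = 8 − raw):
  item 1: 3
  item 2: 7
  item 3: 4
  item 4: 4
  item 5: 8 − 2 = 6
  item 6: 8 − 7 = 1
  item 7: 3
  item 8: 5
  item 9: 2
  item 10: 2
  item 11: 5
  item 12: 7
  item 13: 8 − 6 = 2
Sum = 3 + 7 + 4 + 4 + 6 + 1 + 3 + 5 + 2 + 2 + 5 + 7 + 2 = 51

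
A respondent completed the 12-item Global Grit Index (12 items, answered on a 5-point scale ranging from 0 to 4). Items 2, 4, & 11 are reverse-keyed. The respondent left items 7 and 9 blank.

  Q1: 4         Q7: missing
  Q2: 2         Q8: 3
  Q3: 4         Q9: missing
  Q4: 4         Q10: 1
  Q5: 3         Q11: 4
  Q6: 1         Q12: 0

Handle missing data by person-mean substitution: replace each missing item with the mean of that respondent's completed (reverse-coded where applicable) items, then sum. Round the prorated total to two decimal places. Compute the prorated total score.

Reverse-coded (reverse-coded value = 4 − response):
  item 2: 4 − 2 = 2
  item 4: 4 − 4 = 0
  item 11: 4 − 4 = 0
Completed scored items (10 of 12): 4, 2, 4, 0, 3, 1, 3, 1, 0, 0; sum = 18.
Person mean = 18 / 10 ≈ 1.8000
Prorated total = (18 / 10) × 12 = 21.60 (to 2 dp)

21.60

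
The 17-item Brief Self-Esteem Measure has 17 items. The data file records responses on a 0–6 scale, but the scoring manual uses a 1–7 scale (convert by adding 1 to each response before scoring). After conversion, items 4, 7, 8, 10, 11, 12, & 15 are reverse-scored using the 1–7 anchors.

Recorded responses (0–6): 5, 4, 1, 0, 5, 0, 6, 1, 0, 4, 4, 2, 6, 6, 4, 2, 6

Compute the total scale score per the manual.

73

Convert to 1–7: 6, 5, 2, 1, 6, 1, 7, 2, 1, 5, 5, 3, 7, 7, 5, 3, 7
Reverse-coded (on a 1–7 scale, reversed = 8 − raw):
  item 4: 8 − 1 = 7
  item 7: 8 − 7 = 1
  item 8: 8 − 2 = 6
  item 10: 8 − 5 = 3
  item 11: 8 − 5 = 3
  item 12: 8 − 3 = 5
  item 15: 8 − 5 = 3
Scored: 6, 5, 2, 7, 6, 1, 1, 6, 1, 3, 3, 5, 7, 7, 3, 3, 7
Total = 73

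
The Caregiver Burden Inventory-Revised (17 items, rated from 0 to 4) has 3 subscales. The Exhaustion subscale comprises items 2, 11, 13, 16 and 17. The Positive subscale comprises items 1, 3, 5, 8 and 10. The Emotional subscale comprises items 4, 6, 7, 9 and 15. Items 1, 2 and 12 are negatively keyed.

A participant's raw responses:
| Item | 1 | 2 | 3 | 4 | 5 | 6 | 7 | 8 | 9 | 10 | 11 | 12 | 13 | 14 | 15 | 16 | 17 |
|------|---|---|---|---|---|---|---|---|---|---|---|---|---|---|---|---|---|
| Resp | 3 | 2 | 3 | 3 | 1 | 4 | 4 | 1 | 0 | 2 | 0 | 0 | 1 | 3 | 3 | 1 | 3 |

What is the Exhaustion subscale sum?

7

Exhaustion items: 2, 11, 13, 16, 17.
Of these, item 2 is negatively keyed; on a 0–4 scale, reversed = 4 − raw.
  item 2: 4 − 2 = 2
  item 11: 0
  item 13: 1
  item 16: 1
  item 17: 3
Sum = 2 + 0 + 1 + 1 + 3 = 7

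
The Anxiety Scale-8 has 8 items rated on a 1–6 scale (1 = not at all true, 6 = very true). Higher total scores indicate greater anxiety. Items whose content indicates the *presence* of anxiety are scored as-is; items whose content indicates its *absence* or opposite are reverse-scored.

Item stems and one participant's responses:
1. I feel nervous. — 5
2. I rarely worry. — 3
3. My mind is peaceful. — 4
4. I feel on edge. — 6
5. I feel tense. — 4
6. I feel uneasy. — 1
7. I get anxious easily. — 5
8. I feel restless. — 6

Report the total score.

Items 2, 3 describe the absence/opposite of anxiety → reverse-score.
reversed = (1+6) − raw = 7 − raw.
  item 1: 5
  item 2: 7 − 3 = 4
  item 3: 7 − 4 = 3
  item 4: 6
  item 5: 4
  item 6: 1
  item 7: 5
  item 8: 6
Total = 5 + 4 + 3 + 6 + 4 + 1 + 5 + 6 = 34

34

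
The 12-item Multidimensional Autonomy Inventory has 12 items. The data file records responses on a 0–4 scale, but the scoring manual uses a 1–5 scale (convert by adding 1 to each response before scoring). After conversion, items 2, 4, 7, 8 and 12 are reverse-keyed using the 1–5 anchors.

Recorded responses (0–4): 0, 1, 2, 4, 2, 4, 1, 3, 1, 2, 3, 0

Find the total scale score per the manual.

Convert to 1–5: 1, 2, 3, 5, 3, 5, 2, 4, 2, 3, 4, 1
Reverse-coded (reverse-coded value = 6 − response):
  item 2: 6 − 2 = 4
  item 4: 6 − 5 = 1
  item 7: 6 − 2 = 4
  item 8: 6 − 4 = 2
  item 12: 6 − 1 = 5
Scored: 1, 4, 3, 1, 3, 5, 4, 2, 2, 3, 4, 5
Total = 37

37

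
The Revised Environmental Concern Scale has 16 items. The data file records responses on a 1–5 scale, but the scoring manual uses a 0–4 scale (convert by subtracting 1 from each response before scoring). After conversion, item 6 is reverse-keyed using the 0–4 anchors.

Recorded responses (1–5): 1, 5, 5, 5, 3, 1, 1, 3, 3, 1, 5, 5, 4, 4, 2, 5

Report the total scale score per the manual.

Convert to 0–4: 0, 4, 4, 4, 2, 0, 0, 2, 2, 0, 4, 4, 3, 3, 1, 4
Reverse-coded (on a 0–4 scale, reversed = 4 − raw):
  item 6: 4 − 0 = 4
Scored: 0, 4, 4, 4, 2, 4, 0, 2, 2, 0, 4, 4, 3, 3, 1, 4
Total = 41

41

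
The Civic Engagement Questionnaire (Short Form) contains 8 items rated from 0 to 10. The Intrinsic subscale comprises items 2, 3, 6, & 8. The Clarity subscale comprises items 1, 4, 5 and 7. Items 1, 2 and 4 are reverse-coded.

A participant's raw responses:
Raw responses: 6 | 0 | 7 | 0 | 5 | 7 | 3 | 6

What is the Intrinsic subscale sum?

Intrinsic items: 2, 3, 6, 8.
Of these, item 2 is reverse-coded; on a 0–10 scale, reversed = 10 − raw.
  item 2: 10 − 0 = 10
  item 3: 7
  item 6: 7
  item 8: 6
Sum = 10 + 7 + 7 + 6 = 30

30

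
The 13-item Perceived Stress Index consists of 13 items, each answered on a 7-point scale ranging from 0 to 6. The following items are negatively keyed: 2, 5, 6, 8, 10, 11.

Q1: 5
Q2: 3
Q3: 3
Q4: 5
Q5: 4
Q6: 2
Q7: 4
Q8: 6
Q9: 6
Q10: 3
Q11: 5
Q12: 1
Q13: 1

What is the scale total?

Apply reverse scoring (reversed = (0+6) − raw = 6 − raw):
  item 2: 6 − 3 = 3
  item 5: 6 − 4 = 2
  item 6: 6 − 2 = 4
  item 8: 6 − 6 = 0
  item 10: 6 − 3 = 3
  item 11: 6 − 5 = 1
Scored responses: 5, 3, 3, 5, 2, 4, 4, 0, 6, 3, 1, 1, 1
Total = 5 + 3 + 3 + 5 + 2 + 4 + 4 + 0 + 6 + 3 + 1 + 1 + 1 = 38

38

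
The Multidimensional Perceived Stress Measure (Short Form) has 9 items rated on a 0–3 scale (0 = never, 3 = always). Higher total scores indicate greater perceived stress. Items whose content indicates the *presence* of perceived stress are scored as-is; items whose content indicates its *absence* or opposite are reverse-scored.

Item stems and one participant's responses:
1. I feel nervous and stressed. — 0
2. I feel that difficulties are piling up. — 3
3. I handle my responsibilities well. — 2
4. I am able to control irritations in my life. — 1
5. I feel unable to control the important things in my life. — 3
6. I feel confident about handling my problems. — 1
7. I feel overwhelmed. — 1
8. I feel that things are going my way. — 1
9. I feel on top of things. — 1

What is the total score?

16

Items 3, 4, 6, 8, 9 describe the absence/opposite of perceived stress → reverse-score.
on a 0–3 scale, reversed = 3 − raw.
  item 1: 0
  item 2: 3
  item 3: 3 − 2 = 1
  item 4: 3 − 1 = 2
  item 5: 3
  item 6: 3 − 1 = 2
  item 7: 1
  item 8: 3 − 1 = 2
  item 9: 3 − 1 = 2
Total = 0 + 3 + 1 + 2 + 3 + 2 + 1 + 2 + 2 = 16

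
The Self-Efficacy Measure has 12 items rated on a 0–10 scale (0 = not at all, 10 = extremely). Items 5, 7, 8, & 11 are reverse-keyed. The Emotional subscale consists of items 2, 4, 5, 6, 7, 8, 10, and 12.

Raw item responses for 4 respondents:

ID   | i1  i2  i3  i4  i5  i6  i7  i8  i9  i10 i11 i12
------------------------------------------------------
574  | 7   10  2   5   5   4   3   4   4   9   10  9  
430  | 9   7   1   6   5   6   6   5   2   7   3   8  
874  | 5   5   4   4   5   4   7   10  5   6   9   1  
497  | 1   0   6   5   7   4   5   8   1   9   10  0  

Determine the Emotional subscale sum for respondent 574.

55

Respondent 574 raw: 7, 10, 2, 5, 5, 4, 3, 4, 4, 9, 10, 9.
Emotional items: 2, 4, 5, 6, 7, 8, 10, 12.
Reverse-coded (reverse-coded value = 10 − response):
  item 2: 10
  item 4: 5
  item 5: 10 − 5 = 5
  item 6: 4
  item 7: 10 − 3 = 7
  item 8: 10 − 4 = 6
  item 10: 9
  item 12: 9
Sum = 10 + 5 + 5 + 4 + 7 + 6 + 9 + 9 = 55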